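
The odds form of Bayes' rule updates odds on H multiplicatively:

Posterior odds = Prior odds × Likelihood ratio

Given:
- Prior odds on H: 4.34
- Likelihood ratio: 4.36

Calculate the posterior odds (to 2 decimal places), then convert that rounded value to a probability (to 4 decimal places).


Step 1: Calculate posterior odds
Posterior odds = Prior odds × LR
               = 4.34 × 4.36
               = 18.92

Step 2: Convert to probability
P(H|E) = Posterior odds / (1 + Posterior odds)
       = 18.92 / (1 + 18.92)
       = 18.92 / 19.92
       = 0.9498

The evidence increased P(H) from 0.8127 to 0.9498.


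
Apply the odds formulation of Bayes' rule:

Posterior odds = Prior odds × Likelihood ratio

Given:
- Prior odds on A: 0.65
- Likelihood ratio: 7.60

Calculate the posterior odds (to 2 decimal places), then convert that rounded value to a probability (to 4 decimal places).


Step 1: Calculate posterior odds
Posterior odds = Prior odds × LR
               = 0.65 × 7.60
               = 4.94

Step 2: Convert to probability
P(A|E) = Posterior odds / (1 + Posterior odds)
       = 4.94 / (1 + 4.94)
       = 4.94 / 5.94
       = 0.8316

The evidence increased P(A) from 0.3939 to 0.8316.


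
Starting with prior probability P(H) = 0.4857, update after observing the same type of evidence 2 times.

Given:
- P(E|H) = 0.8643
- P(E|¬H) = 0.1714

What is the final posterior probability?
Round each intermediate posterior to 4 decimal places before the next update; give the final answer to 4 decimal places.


Sequential Bayesian updating:

Initial prior: P(H) = 0.4857

Update 1:
  P(E) = 0.8643 × 0.4857 + 0.1714 × 0.5143 = 0.41979051 + 0.08815102 = 0.50794153
  P(H|E) = 0.41979051 / 0.50794153 = 0.8265

Update 2:
  P(E) = 0.8643 × 0.8265 + 0.1714 × 0.1735 = 0.71434395 + 0.02973790 = 0.74408185
  P(H|E) = 0.71434395 / 0.74408185 = 0.9600

Final posterior: 0.9600


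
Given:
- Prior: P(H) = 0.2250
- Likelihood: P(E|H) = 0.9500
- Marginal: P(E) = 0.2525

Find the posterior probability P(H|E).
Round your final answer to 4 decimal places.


Using Bayes' theorem:

P(H|E) = P(E|H) × P(H) / P(E)
       = 0.9500 × 0.2250 / 0.2525
       = 0.21375000 / 0.2525
       = 0.8465

The evidence strengthens our belief in H.
Prior: 0.2250 → Posterior: 0.8465


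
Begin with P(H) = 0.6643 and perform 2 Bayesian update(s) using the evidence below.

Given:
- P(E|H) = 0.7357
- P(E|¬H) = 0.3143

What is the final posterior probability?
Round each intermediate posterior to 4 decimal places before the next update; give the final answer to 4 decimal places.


Sequential Bayesian updating:

Initial prior: P(H) = 0.6643

Update 1:
  P(E) = 0.7357 × 0.6643 + 0.3143 × 0.3357 = 0.48872551 + 0.10551051 = 0.59423602
  P(H|E) = 0.48872551 / 0.59423602 = 0.8224

Update 2:
  P(E) = 0.7357 × 0.8224 + 0.3143 × 0.1776 = 0.60503968 + 0.05581968 = 0.66085936
  P(H|E) = 0.60503968 / 0.66085936 = 0.9155

Final posterior: 0.9155


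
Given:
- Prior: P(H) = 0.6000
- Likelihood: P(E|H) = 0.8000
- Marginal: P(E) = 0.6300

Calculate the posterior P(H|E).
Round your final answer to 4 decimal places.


Using Bayes' theorem:

P(H|E) = P(E|H) × P(H) / P(E)
       = 0.8000 × 0.6000 / 0.6300
       = 0.48000000 / 0.6300
       = 0.7619

The evidence strengthens our belief in H.
Prior: 0.6000 → Posterior: 0.7619


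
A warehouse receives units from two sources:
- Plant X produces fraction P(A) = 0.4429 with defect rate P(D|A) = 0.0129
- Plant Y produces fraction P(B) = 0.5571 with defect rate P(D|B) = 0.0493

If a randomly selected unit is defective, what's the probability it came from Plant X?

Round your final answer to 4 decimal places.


Let A = from Plant X, D = defective

Given:
- P(A) = 0.4429, P(B) = 0.5571
- P(D|A) = 0.0129, P(D|B) = 0.0493

Step 1: Find P(D)
P(D) = P(D|A)P(A) + P(D|B)P(B)
     = 0.0129 × 0.4429 + 0.0493 × 0.5571
     = 0.00571341 + 0.02746503
     = 0.03317844

Step 2: Apply Bayes' theorem
P(A|D) = P(D|A)P(A) / P(D)
       = 0.00571341 / 0.03317844
       = 0.1722


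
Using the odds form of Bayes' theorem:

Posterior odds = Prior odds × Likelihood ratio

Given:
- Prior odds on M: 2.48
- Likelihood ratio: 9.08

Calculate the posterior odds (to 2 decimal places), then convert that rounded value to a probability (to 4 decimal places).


Step 1: Calculate posterior odds
Posterior odds = Prior odds × LR
               = 2.48 × 9.08
               = 22.52

Step 2: Convert to probability
P(M|E) = Posterior odds / (1 + Posterior odds)
       = 22.52 / (1 + 22.52)
       = 22.52 / 23.52
       = 0.9575

The evidence increased P(M) from 0.7126 to 0.9575.


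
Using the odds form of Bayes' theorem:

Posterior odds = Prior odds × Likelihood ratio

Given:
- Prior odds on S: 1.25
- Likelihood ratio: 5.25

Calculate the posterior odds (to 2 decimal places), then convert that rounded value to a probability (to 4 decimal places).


Step 1: Calculate posterior odds
Posterior odds = Prior odds × LR
               = 1.25 × 5.25
               = 6.56

Step 2: Convert to probability
P(S|E) = Posterior odds / (1 + Posterior odds)
       = 6.56 / (1 + 6.56)
       = 6.56 / 7.56
       = 0.8677

The evidence increased P(S) from 0.5556 to 0.8677.


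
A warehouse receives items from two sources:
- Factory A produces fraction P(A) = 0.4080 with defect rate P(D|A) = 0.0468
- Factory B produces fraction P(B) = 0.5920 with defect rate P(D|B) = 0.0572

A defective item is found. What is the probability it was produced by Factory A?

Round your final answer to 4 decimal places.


Let A = from Factory A, D = defective

Given:
- P(A) = 0.4080, P(B) = 0.5920
- P(D|A) = 0.0468, P(D|B) = 0.0572

Step 1: Find P(D)
P(D) = P(D|A)P(A) + P(D|B)P(B)
     = 0.0468 × 0.4080 + 0.0572 × 0.5920
     = 0.01909440 + 0.03386240
     = 0.05295680

Step 2: Apply Bayes' theorem
P(A|D) = P(D|A)P(A) / P(D)
       = 0.01909440 / 0.05295680
       = 0.3606


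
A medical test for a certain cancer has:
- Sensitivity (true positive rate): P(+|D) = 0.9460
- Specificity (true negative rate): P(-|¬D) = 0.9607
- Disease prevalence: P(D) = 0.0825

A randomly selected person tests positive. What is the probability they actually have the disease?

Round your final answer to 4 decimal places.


Let D = has disease, + = positive test

Given:
- P(D) = 0.0825 (prevalence)
- P(+|D) = 0.9460 (sensitivity)
- P(-|¬D) = 0.9607 (specificity)
- P(+|¬D) = 0.0393 (false positive rate = 1 - specificity)

Step 1: Find P(+)
P(+) = P(+|D)P(D) + P(+|¬D)P(¬D)
     = 0.9460 × 0.0825 + 0.0393 × 0.9175
     = 0.07804500 + 0.03605775
     = 0.11410275

Step 2: Apply Bayes' theorem for P(D|+)
P(D|+) = P(+|D)P(D) / P(+)
       = 0.07804500 / 0.11410275
       = 0.6840


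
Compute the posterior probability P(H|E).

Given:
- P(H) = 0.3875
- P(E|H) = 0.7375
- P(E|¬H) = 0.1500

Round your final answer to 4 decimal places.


Bayes' theorem: P(H|E) = P(E|H) × P(H) / P(E)

Step 1: Calculate P(E) using law of total probability
P(E) = P(E|H)P(H) + P(E|¬H)P(¬H)
     = 0.7375 × 0.3875 + 0.1500 × 0.6125
     = 0.28578125 + 0.09187500
     = 0.37765625

Step 2: Apply Bayes' theorem
P(H|E) = P(E|H) × P(H) / P(E)
       = 0.28578125 / 0.37765625
       = 0.7567


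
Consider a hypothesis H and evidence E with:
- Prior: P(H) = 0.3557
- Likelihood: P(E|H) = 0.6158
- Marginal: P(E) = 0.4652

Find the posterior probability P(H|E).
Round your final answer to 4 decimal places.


Using Bayes' theorem:

P(H|E) = P(E|H) × P(H) / P(E)
       = 0.6158 × 0.3557 / 0.4652
       = 0.21904006 / 0.4652
       = 0.4709

The evidence strengthens our belief in H.
Prior: 0.3557 → Posterior: 0.4709


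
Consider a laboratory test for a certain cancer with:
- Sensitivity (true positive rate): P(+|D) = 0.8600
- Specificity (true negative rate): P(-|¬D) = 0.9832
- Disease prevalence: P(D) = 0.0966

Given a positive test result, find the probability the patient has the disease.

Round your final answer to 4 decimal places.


Let D = has disease, + = positive test

Given:
- P(D) = 0.0966 (prevalence)
- P(+|D) = 0.8600 (sensitivity)
- P(-|¬D) = 0.9832 (specificity)
- P(+|¬D) = 0.0168 (false positive rate = 1 - specificity)

Step 1: Find P(+)
P(+) = P(+|D)P(D) + P(+|¬D)P(¬D)
     = 0.8600 × 0.0966 + 0.0168 × 0.9034
     = 0.08307600 + 0.01517712
     = 0.09825312

Step 2: Apply Bayes' theorem for P(D|+)
P(D|+) = P(+|D)P(D) / P(+)
       = 0.08307600 / 0.09825312
       = 0.8455


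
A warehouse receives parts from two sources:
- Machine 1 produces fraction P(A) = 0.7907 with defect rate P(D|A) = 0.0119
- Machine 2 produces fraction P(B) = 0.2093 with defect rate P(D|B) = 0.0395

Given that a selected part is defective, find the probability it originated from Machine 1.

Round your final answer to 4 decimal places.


Let A = from Machine 1, D = defective

Given:
- P(A) = 0.7907, P(B) = 0.2093
- P(D|A) = 0.0119, P(D|B) = 0.0395

Step 1: Find P(D)
P(D) = P(D|A)P(A) + P(D|B)P(B)
     = 0.0119 × 0.7907 + 0.0395 × 0.2093
     = 0.00940933 + 0.00826735
     = 0.01767668

Step 2: Apply Bayes' theorem
P(A|D) = P(D|A)P(A) / P(D)
       = 0.00940933 / 0.01767668
       = 0.5323


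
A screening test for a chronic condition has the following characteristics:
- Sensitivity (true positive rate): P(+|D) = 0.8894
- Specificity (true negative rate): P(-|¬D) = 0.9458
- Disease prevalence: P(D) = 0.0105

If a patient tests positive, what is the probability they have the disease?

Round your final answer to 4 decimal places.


Let D = has disease, + = positive test

Given:
- P(D) = 0.0105 (prevalence)
- P(+|D) = 0.8894 (sensitivity)
- P(-|¬D) = 0.9458 (specificity)
- P(+|¬D) = 0.0542 (false positive rate = 1 - specificity)

Step 1: Find P(+)
P(+) = P(+|D)P(D) + P(+|¬D)P(¬D)
     = 0.8894 × 0.0105 + 0.0542 × 0.9895
     = 0.00933870 + 0.05363090
     = 0.06296960

Step 2: Apply Bayes' theorem for P(D|+)
P(D|+) = P(+|D)P(D) / P(+)
       = 0.00933870 / 0.06296960
       = 0.1483


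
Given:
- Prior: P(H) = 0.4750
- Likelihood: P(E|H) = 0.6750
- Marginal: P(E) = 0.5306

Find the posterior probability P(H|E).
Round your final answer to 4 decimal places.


Using Bayes' theorem:

P(H|E) = P(E|H) × P(H) / P(E)
       = 0.6750 × 0.4750 / 0.5306
       = 0.32062500 / 0.5306
       = 0.6043

The evidence strengthens our belief in H.
Prior: 0.4750 → Posterior: 0.6043


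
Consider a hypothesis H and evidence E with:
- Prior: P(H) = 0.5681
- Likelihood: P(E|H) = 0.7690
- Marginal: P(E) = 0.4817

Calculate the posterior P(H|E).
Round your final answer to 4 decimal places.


Using Bayes' theorem:

P(H|E) = P(E|H) × P(H) / P(E)
       = 0.7690 × 0.5681 / 0.4817
       = 0.43686890 / 0.4817
       = 0.9069

The evidence strengthens our belief in H.
Prior: 0.5681 → Posterior: 0.9069


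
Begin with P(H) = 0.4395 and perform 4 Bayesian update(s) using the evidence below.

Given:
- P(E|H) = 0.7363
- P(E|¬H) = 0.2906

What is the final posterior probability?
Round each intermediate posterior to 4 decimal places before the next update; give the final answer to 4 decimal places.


Sequential Bayesian updating:

Initial prior: P(H) = 0.4395

Update 1:
  P(E) = 0.7363 × 0.4395 + 0.2906 × 0.5605 = 0.32360385 + 0.16288130 = 0.48648515
  P(H|E) = 0.32360385 / 0.48648515 = 0.6652

Update 2:
  P(E) = 0.7363 × 0.6652 + 0.2906 × 0.3348 = 0.48978676 + 0.09729288 = 0.58707964
  P(H|E) = 0.48978676 / 0.58707964 = 0.8343

Update 3:
  P(E) = 0.7363 × 0.8343 + 0.2906 × 0.1657 = 0.61429509 + 0.04815242 = 0.66244751
  P(H|E) = 0.61429509 / 0.66244751 = 0.9273

Update 4:
  P(E) = 0.7363 × 0.9273 + 0.2906 × 0.0727 = 0.68277099 + 0.02112662 = 0.70389761
  P(H|E) = 0.68277099 / 0.70389761 = 0.9700

Final posterior: 0.9700


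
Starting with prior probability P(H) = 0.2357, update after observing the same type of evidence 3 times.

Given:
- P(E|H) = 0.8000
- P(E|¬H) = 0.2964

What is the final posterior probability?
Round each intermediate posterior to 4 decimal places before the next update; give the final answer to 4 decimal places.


Sequential Bayesian updating:

Initial prior: P(H) = 0.2357

Update 1:
  P(E) = 0.8000 × 0.2357 + 0.2964 × 0.7643 = 0.18856000 + 0.22653852 = 0.41509852
  P(H|E) = 0.18856000 / 0.41509852 = 0.4543

Update 2:
  P(E) = 0.8000 × 0.4543 + 0.2964 × 0.5457 = 0.36344000 + 0.16174548 = 0.52518548
  P(H|E) = 0.36344000 / 0.52518548 = 0.6920

Update 3:
  P(E) = 0.8000 × 0.6920 + 0.2964 × 0.3080 = 0.55360000 + 0.09129120 = 0.64489120
  P(H|E) = 0.55360000 / 0.64489120 = 0.8584

Final posterior: 0.8584


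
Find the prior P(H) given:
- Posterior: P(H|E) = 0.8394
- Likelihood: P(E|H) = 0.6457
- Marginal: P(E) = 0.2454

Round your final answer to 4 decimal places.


From Bayes' theorem: P(H|E) = P(E|H) × P(H) / P(E)

Rearranging for P(H):
P(H) = P(H|E) × P(E) / P(E|H)
     = 0.8394 × 0.2454 / 0.6457
     = 0.20598876 / 0.6457
     = 0.3190


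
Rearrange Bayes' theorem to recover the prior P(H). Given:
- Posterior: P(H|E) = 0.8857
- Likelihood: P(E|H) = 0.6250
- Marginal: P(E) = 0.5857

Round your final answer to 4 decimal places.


From Bayes' theorem: P(H|E) = P(E|H) × P(H) / P(E)

Rearranging for P(H):
P(H) = P(H|E) × P(E) / P(E|H)
     = 0.8857 × 0.5857 / 0.6250
     = 0.51875449 / 0.6250
     = 0.8300


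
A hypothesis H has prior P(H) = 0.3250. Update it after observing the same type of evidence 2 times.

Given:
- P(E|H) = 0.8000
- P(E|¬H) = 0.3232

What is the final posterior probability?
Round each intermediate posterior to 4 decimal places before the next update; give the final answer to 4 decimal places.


Sequential Bayesian updating:

Initial prior: P(H) = 0.3250

Update 1:
  P(E) = 0.8000 × 0.3250 + 0.3232 × 0.6750 = 0.26000000 + 0.21816000 = 0.47816000
  P(H|E) = 0.26000000 / 0.47816000 = 0.5438

Update 2:
  P(E) = 0.8000 × 0.5438 + 0.3232 × 0.4562 = 0.43504000 + 0.14744384 = 0.58248384
  P(H|E) = 0.43504000 / 0.58248384 = 0.7469

Final posterior: 0.7469


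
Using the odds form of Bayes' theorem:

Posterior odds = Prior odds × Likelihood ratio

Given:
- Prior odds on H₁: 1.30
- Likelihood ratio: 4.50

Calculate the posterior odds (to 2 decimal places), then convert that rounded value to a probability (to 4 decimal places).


Step 1: Calculate posterior odds
Posterior odds = Prior odds × LR
               = 1.30 × 4.50
               = 5.85

Step 2: Convert to probability
P(H₁|E) = Posterior odds / (1 + Posterior odds)
       = 5.85 / (1 + 5.85)
       = 5.85 / 6.85
       = 0.8540

The evidence increased P(H₁) from 0.5652 to 0.8540.


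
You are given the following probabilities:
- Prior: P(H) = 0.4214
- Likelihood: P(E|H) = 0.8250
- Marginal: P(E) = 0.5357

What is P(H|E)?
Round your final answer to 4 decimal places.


Using Bayes' theorem:

P(H|E) = P(E|H) × P(H) / P(E)
       = 0.8250 × 0.4214 / 0.5357
       = 0.34765500 / 0.5357
       = 0.6490

The evidence strengthens our belief in H.
Prior: 0.4214 → Posterior: 0.6490


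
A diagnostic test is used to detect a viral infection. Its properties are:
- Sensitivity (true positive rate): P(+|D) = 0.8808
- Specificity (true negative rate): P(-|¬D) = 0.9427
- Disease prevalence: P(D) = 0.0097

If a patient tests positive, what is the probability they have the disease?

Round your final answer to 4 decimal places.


Let D = has disease, + = positive test

Given:
- P(D) = 0.0097 (prevalence)
- P(+|D) = 0.8808 (sensitivity)
- P(-|¬D) = 0.9427 (specificity)
- P(+|¬D) = 0.0573 (false positive rate = 1 - specificity)

Step 1: Find P(+)
P(+) = P(+|D)P(D) + P(+|¬D)P(¬D)
     = 0.8808 × 0.0097 + 0.0573 × 0.9903
     = 0.00854376 + 0.05674419
     = 0.06528795

Step 2: Apply Bayes' theorem for P(D|+)
P(D|+) = P(+|D)P(D) / P(+)
       = 0.00854376 / 0.06528795
       = 0.1309


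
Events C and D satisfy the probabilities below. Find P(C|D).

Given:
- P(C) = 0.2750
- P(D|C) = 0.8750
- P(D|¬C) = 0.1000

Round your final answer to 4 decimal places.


Bayes' theorem: P(C|D) = P(D|C) × P(C) / P(D)

Step 1: Calculate P(D) using law of total probability
P(D) = P(D|C)P(C) + P(D|¬C)P(¬C)
     = 0.8750 × 0.2750 + 0.1000 × 0.7250
     = 0.24062500 + 0.07250000
     = 0.31312500

Step 2: Apply Bayes' theorem
P(C|D) = P(D|C) × P(C) / P(D)
       = 0.24062500 / 0.31312500
       = 0.7685


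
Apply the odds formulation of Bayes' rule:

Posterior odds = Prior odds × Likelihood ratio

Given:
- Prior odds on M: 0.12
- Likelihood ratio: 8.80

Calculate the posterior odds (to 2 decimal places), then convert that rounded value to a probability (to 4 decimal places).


Step 1: Calculate posterior odds
Posterior odds = Prior odds × LR
               = 0.12 × 8.80
               = 1.06

Step 2: Convert to probability
P(M|E) = Posterior odds / (1 + Posterior odds)
       = 1.06 / (1 + 1.06)
       = 1.06 / 2.06
       = 0.5146

The evidence increased P(M) from 0.1071 to 0.5146.


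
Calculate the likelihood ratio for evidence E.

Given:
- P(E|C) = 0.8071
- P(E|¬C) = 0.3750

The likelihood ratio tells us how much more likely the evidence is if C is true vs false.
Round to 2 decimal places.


Likelihood Ratio (LR) = P(E|C) / P(E|¬C)

LR = 0.8071 / 0.3750
   = 2.15

The evidence is 2.15 times more likely if C is true than if C is false.
Since LR > 1, the evidence supports C over ¬C.


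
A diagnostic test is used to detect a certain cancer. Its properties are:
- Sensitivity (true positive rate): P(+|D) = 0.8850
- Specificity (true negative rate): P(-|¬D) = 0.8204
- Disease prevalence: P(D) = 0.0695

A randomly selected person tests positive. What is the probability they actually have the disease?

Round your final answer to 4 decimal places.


Let D = has disease, + = positive test

Given:
- P(D) = 0.0695 (prevalence)
- P(+|D) = 0.8850 (sensitivity)
- P(-|¬D) = 0.8204 (specificity)
- P(+|¬D) = 0.1796 (false positive rate = 1 - specificity)

Step 1: Find P(+)
P(+) = P(+|D)P(D) + P(+|¬D)P(¬D)
     = 0.8850 × 0.0695 + 0.1796 × 0.9305
     = 0.06150750 + 0.16711780
     = 0.22862530

Step 2: Apply Bayes' theorem for P(D|+)
P(D|+) = P(+|D)P(D) / P(+)
       = 0.06150750 / 0.22862530
       = 0.2690


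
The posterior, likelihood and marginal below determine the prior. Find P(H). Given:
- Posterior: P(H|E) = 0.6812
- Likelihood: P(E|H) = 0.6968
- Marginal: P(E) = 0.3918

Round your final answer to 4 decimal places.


From Bayes' theorem: P(H|E) = P(E|H) × P(H) / P(E)

Rearranging for P(H):
P(H) = P(H|E) × P(E) / P(E|H)
     = 0.6812 × 0.3918 / 0.6968
     = 0.26689416 / 0.6968
     = 0.3830


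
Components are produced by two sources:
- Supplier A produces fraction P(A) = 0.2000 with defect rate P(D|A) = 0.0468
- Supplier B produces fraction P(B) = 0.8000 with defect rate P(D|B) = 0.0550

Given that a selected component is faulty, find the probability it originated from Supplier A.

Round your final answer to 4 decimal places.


Let A = from Supplier A, D = faulty

Given:
- P(A) = 0.2000, P(B) = 0.8000
- P(D|A) = 0.0468, P(D|B) = 0.0550

Step 1: Find P(D)
P(D) = P(D|A)P(A) + P(D|B)P(B)
     = 0.0468 × 0.2000 + 0.0550 × 0.8000
     = 0.00936000 + 0.04400000
     = 0.05336000

Step 2: Apply Bayes' theorem
P(A|D) = P(D|A)P(A) / P(D)
       = 0.00936000 / 0.05336000
       = 0.1754


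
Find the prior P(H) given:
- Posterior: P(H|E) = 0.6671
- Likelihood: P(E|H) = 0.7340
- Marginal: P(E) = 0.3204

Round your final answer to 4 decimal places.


From Bayes' theorem: P(H|E) = P(E|H) × P(H) / P(E)

Rearranging for P(H):
P(H) = P(H|E) × P(E) / P(E|H)
     = 0.6671 × 0.3204 / 0.7340
     = 0.21373884 / 0.7340
     = 0.2912


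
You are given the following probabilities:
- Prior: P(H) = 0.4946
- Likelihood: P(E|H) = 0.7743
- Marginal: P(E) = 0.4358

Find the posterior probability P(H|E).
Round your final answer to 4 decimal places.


Using Bayes' theorem:

P(H|E) = P(E|H) × P(H) / P(E)
       = 0.7743 × 0.4946 / 0.4358
       = 0.38296878 / 0.4358
       = 0.8788

The evidence strengthens our belief in H.
Prior: 0.4946 → Posterior: 0.8788


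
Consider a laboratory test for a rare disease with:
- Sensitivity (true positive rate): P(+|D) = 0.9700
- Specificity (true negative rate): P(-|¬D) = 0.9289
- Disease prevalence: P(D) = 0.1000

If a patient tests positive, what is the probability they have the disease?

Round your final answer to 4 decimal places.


Let D = has disease, + = positive test

Given:
- P(D) = 0.1000 (prevalence)
- P(+|D) = 0.9700 (sensitivity)
- P(-|¬D) = 0.9289 (specificity)
- P(+|¬D) = 0.0711 (false positive rate = 1 - specificity)

Step 1: Find P(+)
P(+) = P(+|D)P(D) + P(+|¬D)P(¬D)
     = 0.9700 × 0.1000 + 0.0711 × 0.9000
     = 0.09700000 + 0.06399000
     = 0.16099000

Step 2: Apply Bayes' theorem for P(D|+)
P(D|+) = P(+|D)P(D) / P(+)
       = 0.09700000 / 0.16099000
       = 0.6025


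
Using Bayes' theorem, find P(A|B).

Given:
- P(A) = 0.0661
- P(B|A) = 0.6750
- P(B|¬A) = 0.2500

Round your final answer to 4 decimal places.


Bayes' theorem: P(A|B) = P(B|A) × P(A) / P(B)

Step 1: Calculate P(B) using law of total probability
P(B) = P(B|A)P(A) + P(B|¬A)P(¬A)
     = 0.6750 × 0.0661 + 0.2500 × 0.9339
     = 0.04461750 + 0.23347500
     = 0.27809250

Step 2: Apply Bayes' theorem
P(A|B) = P(B|A) × P(A) / P(B)
       = 0.04461750 / 0.27809250
       = 0.1604


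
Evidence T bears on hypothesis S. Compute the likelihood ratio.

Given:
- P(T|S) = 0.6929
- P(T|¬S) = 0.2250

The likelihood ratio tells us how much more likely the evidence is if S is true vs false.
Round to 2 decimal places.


Likelihood Ratio (LR) = P(T|S) / P(T|¬S)

LR = 0.6929 / 0.2250
   = 3.08

The evidence is 3.08 times more likely if S is true than if S is false.
Because LR exceeds 1, T is evidence for S.


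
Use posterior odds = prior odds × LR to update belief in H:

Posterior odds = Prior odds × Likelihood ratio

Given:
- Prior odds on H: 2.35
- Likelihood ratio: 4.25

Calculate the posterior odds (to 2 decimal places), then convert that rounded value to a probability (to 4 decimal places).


Step 1: Calculate posterior odds
Posterior odds = Prior odds × LR
               = 2.35 × 4.25
               = 9.99

Step 2: Convert to probability
P(H|E) = Posterior odds / (1 + Posterior odds)
       = 9.99 / (1 + 9.99)
       = 9.99 / 10.99
       = 0.9090

The evidence increased P(H) from 0.7015 to 0.9090.


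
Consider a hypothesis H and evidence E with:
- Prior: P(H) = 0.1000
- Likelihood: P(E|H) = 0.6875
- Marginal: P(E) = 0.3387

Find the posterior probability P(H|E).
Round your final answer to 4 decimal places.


Using Bayes' theorem:

P(H|E) = P(E|H) × P(H) / P(E)
       = 0.6875 × 0.1000 / 0.3387
       = 0.06875000 / 0.3387
       = 0.2030

The evidence strengthens our belief in H.
Prior: 0.1000 → Posterior: 0.2030


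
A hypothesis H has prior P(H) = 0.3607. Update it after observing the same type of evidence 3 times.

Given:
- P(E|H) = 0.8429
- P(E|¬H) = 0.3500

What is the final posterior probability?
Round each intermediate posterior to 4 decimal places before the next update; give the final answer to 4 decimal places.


Sequential Bayesian updating:

Initial prior: P(H) = 0.3607

Update 1:
  P(E) = 0.8429 × 0.3607 + 0.3500 × 0.6393 = 0.30403403 + 0.22375500 = 0.52778903
  P(H|E) = 0.30403403 / 0.52778903 = 0.5761

Update 2:
  P(E) = 0.8429 × 0.5761 + 0.3500 × 0.4239 = 0.48559469 + 0.14836500 = 0.63395969
  P(H|E) = 0.48559469 / 0.63395969 = 0.7660

Update 3:
  P(E) = 0.8429 × 0.7660 + 0.3500 × 0.2340 = 0.64566140 + 0.08190000 = 0.72756140
  P(H|E) = 0.64566140 / 0.72756140 = 0.8874

Final posterior: 0.8874


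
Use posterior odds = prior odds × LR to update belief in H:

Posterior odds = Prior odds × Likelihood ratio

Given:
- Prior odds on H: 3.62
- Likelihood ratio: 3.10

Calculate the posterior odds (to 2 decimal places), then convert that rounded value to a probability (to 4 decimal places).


Step 1: Calculate posterior odds
Posterior odds = Prior odds × LR
               = 3.62 × 3.10
               = 11.22

Step 2: Convert to probability
P(H|E) = Posterior odds / (1 + Posterior odds)
       = 11.22 / (1 + 11.22)
       = 11.22 / 12.22
       = 0.9182

The evidence increased P(H) from 0.7835 to 0.9182.


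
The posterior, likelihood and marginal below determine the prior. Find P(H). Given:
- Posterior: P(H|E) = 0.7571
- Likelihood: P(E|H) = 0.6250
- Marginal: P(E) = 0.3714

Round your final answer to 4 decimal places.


From Bayes' theorem: P(H|E) = P(E|H) × P(H) / P(E)

Rearranging for P(H):
P(H) = P(H|E) × P(E) / P(E|H)
     = 0.7571 × 0.3714 / 0.6250
     = 0.28118694 / 0.6250
     = 0.4499


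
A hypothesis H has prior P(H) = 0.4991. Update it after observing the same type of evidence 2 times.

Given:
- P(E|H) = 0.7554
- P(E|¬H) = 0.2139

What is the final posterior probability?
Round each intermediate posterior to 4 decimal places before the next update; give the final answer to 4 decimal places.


Sequential Bayesian updating:

Initial prior: P(H) = 0.4991

Update 1:
  P(E) = 0.7554 × 0.4991 + 0.2139 × 0.5009 = 0.37702014 + 0.10714251 = 0.48416265
  P(H|E) = 0.37702014 / 0.48416265 = 0.7787

Update 2:
  P(E) = 0.7554 × 0.7787 + 0.2139 × 0.2213 = 0.58822998 + 0.04733607 = 0.63556605
  P(H|E) = 0.58822998 / 0.63556605 = 0.9255

Final posterior: 0.9255


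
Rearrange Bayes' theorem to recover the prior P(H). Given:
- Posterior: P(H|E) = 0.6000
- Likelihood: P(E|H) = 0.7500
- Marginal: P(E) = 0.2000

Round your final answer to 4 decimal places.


From Bayes' theorem: P(H|E) = P(E|H) × P(H) / P(E)

Rearranging for P(H):
P(H) = P(H|E) × P(E) / P(E|H)
     = 0.6000 × 0.2000 / 0.7500
     = 0.12000000 / 0.7500
     = 0.1600


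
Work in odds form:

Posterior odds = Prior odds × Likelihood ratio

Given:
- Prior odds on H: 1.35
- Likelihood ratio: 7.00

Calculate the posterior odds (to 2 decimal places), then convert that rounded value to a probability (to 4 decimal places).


Step 1: Calculate posterior odds
Posterior odds = Prior odds × LR
               = 1.35 × 7.00
               = 9.45

Step 2: Convert to probability
P(H|E) = Posterior odds / (1 + Posterior odds)
       = 9.45 / (1 + 9.45)
       = 9.45 / 10.45
       = 0.9043

The evidence increased P(H) from 0.5745 to 0.9043.


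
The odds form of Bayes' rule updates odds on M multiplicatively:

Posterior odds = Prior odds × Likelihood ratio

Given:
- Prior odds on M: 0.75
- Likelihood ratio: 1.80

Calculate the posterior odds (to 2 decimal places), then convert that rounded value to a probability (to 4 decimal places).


Step 1: Calculate posterior odds
Posterior odds = Prior odds × LR
               = 0.75 × 1.80
               = 1.35

Step 2: Convert to probability
P(M|E) = Posterior odds / (1 + Posterior odds)
       = 1.35 / (1 + 1.35)
       = 1.35 / 2.35
       = 0.5745

The evidence increased P(M) from 0.4286 to 0.5745.


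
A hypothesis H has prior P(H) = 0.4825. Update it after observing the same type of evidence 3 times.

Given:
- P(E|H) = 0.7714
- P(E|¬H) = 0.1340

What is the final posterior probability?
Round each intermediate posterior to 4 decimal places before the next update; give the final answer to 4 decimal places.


Sequential Bayesian updating:

Initial prior: P(H) = 0.4825

Update 1:
  P(E) = 0.7714 × 0.4825 + 0.1340 × 0.5175 = 0.37220050 + 0.06934500 = 0.44154550
  P(H|E) = 0.37220050 / 0.44154550 = 0.8429

Update 2:
  P(E) = 0.7714 × 0.8429 + 0.1340 × 0.1571 = 0.65021306 + 0.02105140 = 0.67126446
  P(H|E) = 0.65021306 / 0.67126446 = 0.9686

Update 3:
  P(E) = 0.7714 × 0.9686 + 0.1340 × 0.0314 = 0.74717804 + 0.00420760 = 0.75138564
  P(H|E) = 0.74717804 / 0.75138564 = 0.9944

Final posterior: 0.9944


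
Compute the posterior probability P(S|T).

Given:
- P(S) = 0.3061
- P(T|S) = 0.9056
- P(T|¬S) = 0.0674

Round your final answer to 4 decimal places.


Bayes' theorem: P(S|T) = P(T|S) × P(S) / P(T)

Step 1: Calculate P(T) using law of total probability
P(T) = P(T|S)P(S) + P(T|¬S)P(¬S)
     = 0.9056 × 0.3061 + 0.0674 × 0.6939
     = 0.27720416 + 0.04676886
     = 0.32397302

Step 2: Apply Bayes' theorem
P(S|T) = P(T|S) × P(S) / P(T)
       = 0.27720416 / 0.32397302
       = 0.8556


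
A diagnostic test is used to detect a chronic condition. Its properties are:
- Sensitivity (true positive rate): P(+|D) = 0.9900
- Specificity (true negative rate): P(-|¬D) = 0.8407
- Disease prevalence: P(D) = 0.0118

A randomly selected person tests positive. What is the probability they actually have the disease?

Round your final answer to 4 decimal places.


Let D = has disease, + = positive test

Given:
- P(D) = 0.0118 (prevalence)
- P(+|D) = 0.9900 (sensitivity)
- P(-|¬D) = 0.8407 (specificity)
- P(+|¬D) = 0.1593 (false positive rate = 1 - specificity)

Step 1: Find P(+)
P(+) = P(+|D)P(D) + P(+|¬D)P(¬D)
     = 0.9900 × 0.0118 + 0.1593 × 0.9882
     = 0.01168200 + 0.15742026
     = 0.16910226

Step 2: Apply Bayes' theorem for P(D|+)
P(D|+) = P(+|D)P(D) / P(+)
       = 0.01168200 / 0.16910226
       = 0.0691


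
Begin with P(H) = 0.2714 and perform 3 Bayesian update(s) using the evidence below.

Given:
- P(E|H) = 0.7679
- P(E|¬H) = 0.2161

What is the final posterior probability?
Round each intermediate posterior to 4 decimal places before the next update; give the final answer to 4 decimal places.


Sequential Bayesian updating:

Initial prior: P(H) = 0.2714

Update 1:
  P(E) = 0.7679 × 0.2714 + 0.2161 × 0.7286 = 0.20840806 + 0.15745046 = 0.36585852
  P(H|E) = 0.20840806 / 0.36585852 = 0.5696

Update 2:
  P(E) = 0.7679 × 0.5696 + 0.2161 × 0.4304 = 0.43739584 + 0.09300944 = 0.53040528
  P(H|E) = 0.43739584 / 0.53040528 = 0.8246

Update 3:
  P(E) = 0.7679 × 0.8246 + 0.2161 × 0.1754 = 0.63321034 + 0.03790394 = 0.67111428
  P(H|E) = 0.63321034 / 0.67111428 = 0.9435

Final posterior: 0.9435


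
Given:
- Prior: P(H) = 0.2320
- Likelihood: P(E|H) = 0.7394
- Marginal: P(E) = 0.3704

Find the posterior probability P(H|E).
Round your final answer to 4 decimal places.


Using Bayes' theorem:

P(H|E) = P(E|H) × P(H) / P(E)
       = 0.7394 × 0.2320 / 0.3704
       = 0.17154080 / 0.3704
       = 0.4631

The evidence strengthens our belief in H.
Prior: 0.2320 → Posterior: 0.4631


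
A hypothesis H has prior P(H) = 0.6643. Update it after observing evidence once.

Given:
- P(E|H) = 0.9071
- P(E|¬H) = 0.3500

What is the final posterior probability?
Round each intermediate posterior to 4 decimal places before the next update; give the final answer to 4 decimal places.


Sequential Bayesian updating:

Initial prior: P(H) = 0.6643

Update 1:
  P(E) = 0.9071 × 0.6643 + 0.3500 × 0.3357 = 0.60258653 + 0.11749500 = 0.72008153
  P(H|E) = 0.60258653 / 0.72008153 = 0.8368

Final posterior: 0.8368


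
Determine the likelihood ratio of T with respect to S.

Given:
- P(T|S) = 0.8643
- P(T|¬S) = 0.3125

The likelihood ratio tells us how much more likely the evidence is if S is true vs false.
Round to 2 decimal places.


Likelihood Ratio (LR) = P(T|S) / P(T|¬S)

LR = 0.8643 / 0.3125
   = 2.77

The evidence is 2.77 times more likely if S is true than if S is false.
Because LR exceeds 1, T is evidence for S.


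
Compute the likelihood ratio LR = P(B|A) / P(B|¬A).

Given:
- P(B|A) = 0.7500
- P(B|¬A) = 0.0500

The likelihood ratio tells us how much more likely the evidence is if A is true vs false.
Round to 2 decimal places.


Likelihood Ratio (LR) = P(B|A) / P(B|¬A)

LR = 0.7500 / 0.0500
   = 15.00

The evidence is 15.00 times more likely if A is true than if A is false.
LR > 1, so observing B raises the odds in favor of A.


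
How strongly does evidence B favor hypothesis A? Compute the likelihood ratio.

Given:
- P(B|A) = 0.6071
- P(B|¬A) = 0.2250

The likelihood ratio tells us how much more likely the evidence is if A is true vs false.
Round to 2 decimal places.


Likelihood Ratio (LR) = P(B|A) / P(B|¬A)

LR = 0.6071 / 0.2250
   = 2.70

The evidence is 2.70 times more likely if A is true than if A is false.
Since LR > 1, the evidence supports A over ¬A.


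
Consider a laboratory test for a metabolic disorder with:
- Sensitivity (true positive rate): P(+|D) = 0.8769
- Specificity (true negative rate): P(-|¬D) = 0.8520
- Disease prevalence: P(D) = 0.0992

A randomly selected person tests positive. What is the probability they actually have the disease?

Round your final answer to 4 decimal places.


Let D = has disease, + = positive test

Given:
- P(D) = 0.0992 (prevalence)
- P(+|D) = 0.8769 (sensitivity)
- P(-|¬D) = 0.8520 (specificity)
- P(+|¬D) = 0.1480 (false positive rate = 1 - specificity)

Step 1: Find P(+)
P(+) = P(+|D)P(D) + P(+|¬D)P(¬D)
     = 0.8769 × 0.0992 + 0.1480 × 0.9008
     = 0.08698848 + 0.13331840
     = 0.22030688

Step 2: Apply Bayes' theorem for P(D|+)
P(D|+) = P(+|D)P(D) / P(+)
       = 0.08698848 / 0.22030688
       = 0.3949


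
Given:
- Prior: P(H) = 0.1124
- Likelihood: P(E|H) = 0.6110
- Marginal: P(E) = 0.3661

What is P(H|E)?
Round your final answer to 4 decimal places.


Using Bayes' theorem:

P(H|E) = P(E|H) × P(H) / P(E)
       = 0.6110 × 0.1124 / 0.3661
       = 0.06867640 / 0.3661
       = 0.1876

The evidence strengthens our belief in H.
Prior: 0.1124 → Posterior: 0.1876


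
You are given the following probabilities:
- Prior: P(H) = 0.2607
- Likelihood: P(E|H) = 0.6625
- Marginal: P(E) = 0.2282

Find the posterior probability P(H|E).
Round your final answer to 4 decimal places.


Using Bayes' theorem:

P(H|E) = P(E|H) × P(H) / P(E)
       = 0.6625 × 0.2607 / 0.2282
       = 0.17271375 / 0.2282
       = 0.7569

The evidence strengthens our belief in H.
Prior: 0.2607 → Posterior: 0.7569


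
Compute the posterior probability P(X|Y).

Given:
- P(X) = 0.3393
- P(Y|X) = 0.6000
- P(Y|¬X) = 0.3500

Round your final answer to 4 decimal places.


Bayes' theorem: P(X|Y) = P(Y|X) × P(X) / P(Y)

Step 1: Calculate P(Y) using law of total probability
P(Y) = P(Y|X)P(X) + P(Y|¬X)P(¬X)
     = 0.6000 × 0.3393 + 0.3500 × 0.6607
     = 0.20358000 + 0.23124500
     = 0.43482500

Step 2: Apply Bayes' theorem
P(X|Y) = P(Y|X) × P(X) / P(Y)
       = 0.20358000 / 0.43482500
       = 0.4682


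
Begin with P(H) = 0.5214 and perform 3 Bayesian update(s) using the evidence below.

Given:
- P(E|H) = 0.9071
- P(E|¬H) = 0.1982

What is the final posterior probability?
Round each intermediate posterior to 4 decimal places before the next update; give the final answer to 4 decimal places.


Sequential Bayesian updating:

Initial prior: P(H) = 0.5214

Update 1:
  P(E) = 0.9071 × 0.5214 + 0.1982 × 0.4786 = 0.47296194 + 0.09485852 = 0.56782046
  P(H|E) = 0.47296194 / 0.56782046 = 0.8329

Update 2:
  P(E) = 0.9071 × 0.8329 + 0.1982 × 0.1671 = 0.75552359 + 0.03311922 = 0.78864281
  P(H|E) = 0.75552359 / 0.78864281 = 0.9580

Update 3:
  P(E) = 0.9071 × 0.9580 + 0.1982 × 0.0420 = 0.86900180 + 0.00832440 = 0.87732620
  P(H|E) = 0.86900180 / 0.87732620 = 0.9905

Final posterior: 0.9905


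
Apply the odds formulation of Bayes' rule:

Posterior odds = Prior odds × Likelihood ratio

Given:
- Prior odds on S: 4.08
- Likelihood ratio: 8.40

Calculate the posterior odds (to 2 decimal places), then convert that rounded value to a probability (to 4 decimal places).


Step 1: Calculate posterior odds
Posterior odds = Prior odds × LR
               = 4.08 × 8.40
               = 34.27

Step 2: Convert to probability
P(S|E) = Posterior odds / (1 + Posterior odds)
       = 34.27 / (1 + 34.27)
       = 34.27 / 35.27
       = 0.9716

The evidence increased P(S) from 0.8031 to 0.9716.


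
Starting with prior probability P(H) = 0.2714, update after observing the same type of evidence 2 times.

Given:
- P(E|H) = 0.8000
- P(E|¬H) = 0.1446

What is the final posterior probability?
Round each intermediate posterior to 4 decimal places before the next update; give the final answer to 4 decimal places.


Sequential Bayesian updating:

Initial prior: P(H) = 0.2714

Update 1:
  P(E) = 0.8000 × 0.2714 + 0.1446 × 0.7286 = 0.21712000 + 0.10535556 = 0.32247556
  P(H|E) = 0.21712000 / 0.32247556 = 0.6733

Update 2:
  P(E) = 0.8000 × 0.6733 + 0.1446 × 0.3267 = 0.53864000 + 0.04724082 = 0.58588082
  P(H|E) = 0.53864000 / 0.58588082 = 0.9194

Final posterior: 0.9194


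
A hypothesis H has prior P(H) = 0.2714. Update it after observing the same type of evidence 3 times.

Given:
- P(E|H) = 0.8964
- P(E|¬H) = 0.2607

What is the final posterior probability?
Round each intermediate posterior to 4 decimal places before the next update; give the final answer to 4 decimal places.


Sequential Bayesian updating:

Initial prior: P(H) = 0.2714

Update 1:
  P(E) = 0.8964 × 0.2714 + 0.2607 × 0.7286 = 0.24328296 + 0.18994602 = 0.43322898
  P(H|E) = 0.24328296 / 0.43322898 = 0.5616

Update 2:
  P(E) = 0.8964 × 0.5616 + 0.2607 × 0.4384 = 0.50341824 + 0.11429088 = 0.61770912
  P(H|E) = 0.50341824 / 0.61770912 = 0.8150

Update 3:
  P(E) = 0.8964 × 0.8150 + 0.2607 × 0.1850 = 0.73056600 + 0.04822950 = 0.77879550
  P(H|E) = 0.73056600 / 0.77879550 = 0.9381

Final posterior: 0.9381


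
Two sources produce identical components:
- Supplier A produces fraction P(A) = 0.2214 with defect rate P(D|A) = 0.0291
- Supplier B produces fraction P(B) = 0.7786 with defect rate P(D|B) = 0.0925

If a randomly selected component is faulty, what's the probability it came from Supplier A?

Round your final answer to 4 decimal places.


Let A = from Supplier A, D = faulty

Given:
- P(A) = 0.2214, P(B) = 0.7786
- P(D|A) = 0.0291, P(D|B) = 0.0925

Step 1: Find P(D)
P(D) = P(D|A)P(A) + P(D|B)P(B)
     = 0.0291 × 0.2214 + 0.0925 × 0.7786
     = 0.00644274 + 0.07202050
     = 0.07846324

Step 2: Apply Bayes' theorem
P(A|D) = P(D|A)P(A) / P(D)
       = 0.00644274 / 0.07846324
       = 0.0821


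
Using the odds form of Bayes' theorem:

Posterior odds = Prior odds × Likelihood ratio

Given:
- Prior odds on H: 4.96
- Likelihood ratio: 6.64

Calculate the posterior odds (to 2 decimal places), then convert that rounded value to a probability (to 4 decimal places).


Step 1: Calculate posterior odds
Posterior odds = Prior odds × LR
               = 4.96 × 6.64
               = 32.93

Step 2: Convert to probability
P(H|E) = Posterior odds / (1 + Posterior odds)
       = 32.93 / (1 + 32.93)
       = 32.93 / 33.93
       = 0.9705

The evidence increased P(H) from 0.8322 to 0.9705.


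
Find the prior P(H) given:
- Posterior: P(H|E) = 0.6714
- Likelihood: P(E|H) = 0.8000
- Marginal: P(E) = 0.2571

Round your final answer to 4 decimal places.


From Bayes' theorem: P(H|E) = P(E|H) × P(H) / P(E)

Rearranging for P(H):
P(H) = P(H|E) × P(E) / P(E|H)
     = 0.6714 × 0.2571 / 0.8000
     = 0.17261694 / 0.8000
     = 0.2158


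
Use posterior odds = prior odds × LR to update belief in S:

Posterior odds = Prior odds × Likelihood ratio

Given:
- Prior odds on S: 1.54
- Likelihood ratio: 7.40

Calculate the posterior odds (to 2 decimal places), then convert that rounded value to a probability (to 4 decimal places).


Step 1: Calculate posterior odds
Posterior odds = Prior odds × LR
               = 1.54 × 7.40
               = 11.40

Step 2: Convert to probability
P(S|E) = Posterior odds / (1 + Posterior odds)
       = 11.40 / (1 + 11.40)
       = 11.40 / 12.40
       = 0.9194

The evidence increased P(S) from 0.6063 to 0.9194.


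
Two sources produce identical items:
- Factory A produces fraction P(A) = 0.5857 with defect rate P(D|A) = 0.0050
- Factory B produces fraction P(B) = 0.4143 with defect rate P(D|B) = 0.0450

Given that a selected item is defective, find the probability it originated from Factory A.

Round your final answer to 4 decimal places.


Let A = from Factory A, D = defective

Given:
- P(A) = 0.5857, P(B) = 0.4143
- P(D|A) = 0.0050, P(D|B) = 0.0450

Step 1: Find P(D)
P(D) = P(D|A)P(A) + P(D|B)P(B)
     = 0.0050 × 0.5857 + 0.0450 × 0.4143
     = 0.00292850 + 0.01864350
     = 0.02157200

Step 2: Apply Bayes' theorem
P(A|D) = P(D|A)P(A) / P(D)
       = 0.00292850 / 0.02157200
       = 0.1358


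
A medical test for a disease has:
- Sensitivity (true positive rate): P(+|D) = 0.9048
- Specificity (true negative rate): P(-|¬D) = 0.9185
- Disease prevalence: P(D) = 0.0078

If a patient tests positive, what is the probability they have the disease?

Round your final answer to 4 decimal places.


Let D = has disease, + = positive test

Given:
- P(D) = 0.0078 (prevalence)
- P(+|D) = 0.9048 (sensitivity)
- P(-|¬D) = 0.9185 (specificity)
- P(+|¬D) = 0.0815 (false positive rate = 1 - specificity)

Step 1: Find P(+)
P(+) = P(+|D)P(D) + P(+|¬D)P(¬D)
     = 0.9048 × 0.0078 + 0.0815 × 0.9922
     = 0.00705744 + 0.08086430
     = 0.08792174

Step 2: Apply Bayes' theorem for P(D|+)
P(D|+) = P(+|D)P(D) / P(+)
       = 0.00705744 / 0.08792174
       = 0.0803
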